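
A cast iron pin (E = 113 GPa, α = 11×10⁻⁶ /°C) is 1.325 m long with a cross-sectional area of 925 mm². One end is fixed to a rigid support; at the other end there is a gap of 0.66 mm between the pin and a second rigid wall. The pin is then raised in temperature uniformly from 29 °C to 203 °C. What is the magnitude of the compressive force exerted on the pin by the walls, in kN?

If the wall were absent the pin would grow by αΔT L = 11×10⁻⁶ × 174 × 1325 = 2.536 mm.
After closing the 0.66 mm clearance, 2.536 − 0.66 = 1.876 mm of expansion remains to be suppressed by the wall.
That suppressed elongation corresponds to σ = E·Δ/L = 113×10³ × 1.876/1325 = 160 MPa.
P = σA = 160 × 925 = 148 kN.

P ≈ 148 kN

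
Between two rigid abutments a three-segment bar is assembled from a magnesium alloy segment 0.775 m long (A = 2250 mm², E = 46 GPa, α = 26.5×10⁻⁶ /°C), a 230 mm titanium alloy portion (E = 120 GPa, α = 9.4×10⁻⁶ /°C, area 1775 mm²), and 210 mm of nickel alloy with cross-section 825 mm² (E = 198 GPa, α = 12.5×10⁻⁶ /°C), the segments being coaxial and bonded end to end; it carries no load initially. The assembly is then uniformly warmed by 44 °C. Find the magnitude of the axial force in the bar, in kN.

P ≈ 113 kN (compressive)

Free thermal expansion of the whole bar: Σ αᵢΔT Lᵢ = 26.5×10⁻⁶×44×775 + 9.4×10⁻⁶×44×230 + 12.5×10⁻⁶×44×210 = 1.114 mm.
The walls prevent any net length change, so an axial force P (same in every segment) develops. Compatibility: P · Σ Lᵢ/(AᵢEᵢ) = δ_free.
The series flexibility is Σ Lᵢ/(AᵢEᵢ) = 775/(2250×46×10³) + 230/(1775×120×10³) + 210/(825×198×10³) = 9.853×10⁻⁶ mm/N.
So P = 1.114 / 9.853×10⁻⁶ = 113.1 kN, compressive.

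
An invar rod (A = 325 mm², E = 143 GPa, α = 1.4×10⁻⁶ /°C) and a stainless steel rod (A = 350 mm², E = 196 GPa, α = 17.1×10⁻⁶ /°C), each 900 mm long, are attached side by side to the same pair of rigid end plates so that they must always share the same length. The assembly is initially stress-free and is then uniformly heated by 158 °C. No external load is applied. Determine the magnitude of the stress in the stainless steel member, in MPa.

σ ≈ 196 MPa (compressive)

Both members must finish at the same length. With the larger α, the stainless steel tends to over-expand; the plates restrain it, putting the stainless steel in compression and the invar in tension. With no external load the two internal forces are equal and opposite, magnitude P.
Setting the final lengths equal and cancelling L: (α₁ − α₂)ΔT = P/(A₁E₁) + P/(A₂E₂).
|α₁ − α₂|·ΔT = 15.7×10⁻⁶ × 158 = 0.002481.
1/(A₁E₁) + 1/(A₂E₂) = 1/(325×143×10³) + 1/(350×196×10³) = 3.609×10⁻⁸ N⁻¹.
So P = 0.002481 / 3.609×10⁻⁸ = 68.73 kN.
σ_{stainless steel} = P/A₂ = 68730/350 = 196.4 MPa, compressive.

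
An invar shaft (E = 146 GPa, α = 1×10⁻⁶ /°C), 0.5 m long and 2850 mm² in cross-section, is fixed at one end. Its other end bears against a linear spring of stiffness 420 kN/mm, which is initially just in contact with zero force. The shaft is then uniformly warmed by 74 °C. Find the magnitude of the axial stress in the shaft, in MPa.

The unrestrained thermal change is αΔT L = 1×10⁻⁶ × 74 × 500 = 0.037 mm.
With a force P in the spring, the elastic change of the shaft is PL/(AE) and that of the spring is P/k; compatibility requires their sum to equal δ_free.
P [ L/(AE) + 1/k ] = δ_free → P [ 500/(2850×146×10³) + 1/(420×10³) ] = 0.037.
P = 0.037 / 3.583×10⁻⁶ = 10330 N.
σ = P/A = 10330/2850 = 3.624 MPa.

σ ≈ 3.62 MPa (compressive)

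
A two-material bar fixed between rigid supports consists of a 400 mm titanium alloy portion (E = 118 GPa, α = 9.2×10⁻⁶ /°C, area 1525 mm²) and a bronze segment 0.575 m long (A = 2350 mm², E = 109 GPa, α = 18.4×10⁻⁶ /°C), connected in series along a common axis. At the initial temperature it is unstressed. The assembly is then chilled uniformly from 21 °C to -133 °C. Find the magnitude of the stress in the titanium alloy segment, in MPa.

Free thermal contraction of the whole bar: Σ αᵢΔT Lᵢ = 9.2×10⁻⁶×154×400 + 18.4×10⁻⁶×154×575 = 2.196 mm.
The walls prevent any net length change, so an axial force P (same in every segment) develops. Compatibility: P · Σ Lᵢ/(AᵢEᵢ) = δ_free.
Σ Lᵢ/(AᵢEᵢ) = 400/(1525×118×10³) + 575/(2350×109×10³) = 4.468×10⁻⁶ mm/N.
So P = 2.196 / 4.468×10⁻⁶ = 491.5 kN, tensile.
σ_{titanium alloy} = P / A = 491500 / 1525 = 322.3 MPa.

σ ≈ 322 MPa (tensile)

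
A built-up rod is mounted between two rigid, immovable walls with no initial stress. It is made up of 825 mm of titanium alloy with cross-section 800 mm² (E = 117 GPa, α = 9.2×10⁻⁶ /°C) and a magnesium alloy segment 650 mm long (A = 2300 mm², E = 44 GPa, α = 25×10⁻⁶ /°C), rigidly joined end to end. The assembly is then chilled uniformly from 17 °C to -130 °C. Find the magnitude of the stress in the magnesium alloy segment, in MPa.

σ ≈ 100 MPa (tensile)

If the supports were absent, the total length change would be Σ αᵢΔT Lᵢ = 9.2×10⁻⁶×147×825 + 25×10⁻⁶×147×650 = 3.504 mm.
The rigid supports impose zero overall length change; the single axial force P common to all segments must satisfy P Σ Lᵢ/(AᵢEᵢ) = δ_free.
Σ Lᵢ/(AᵢEᵢ) = 825/(800×117×10³) + 650/(2300×44×10³) = 1.524×10⁻⁵ mm/N.
P = 3.504 / 1.524×10⁻⁵ = 230000 N = 230 kN, tensile.
σ_{magnesium alloy} = P / A = 230000 / 2300 = 100 MPa.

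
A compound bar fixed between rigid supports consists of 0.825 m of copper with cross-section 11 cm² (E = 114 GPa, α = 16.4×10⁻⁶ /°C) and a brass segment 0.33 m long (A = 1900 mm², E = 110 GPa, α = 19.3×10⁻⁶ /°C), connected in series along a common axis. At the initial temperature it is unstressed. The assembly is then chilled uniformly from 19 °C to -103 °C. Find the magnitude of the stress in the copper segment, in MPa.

With the walls removed the bar would change length by δ_free = Σ αᵢΔT Lᵢ = 16.4×10⁻⁶×122×825 + 19.3×10⁻⁶×122×330 = 2.428 mm.
The rigid supports impose zero overall length change; the single axial force P common to all segments must satisfy P Σ Lᵢ/(AᵢEᵢ) = δ_free.
The series flexibility is Σ Lᵢ/(AᵢEᵢ) = 825/(1100×114×10³) + 330/(1900×110×10³) = 8.158×10⁻⁶ mm/N.
P = 2.428 / 8.158×10⁻⁶ = 297600 N = 297.6 kN, tensile.
σ_{copper} = P / A = 297600 / 1100 = 270.5 MPa.

σ ≈ 271 MPa (tensile)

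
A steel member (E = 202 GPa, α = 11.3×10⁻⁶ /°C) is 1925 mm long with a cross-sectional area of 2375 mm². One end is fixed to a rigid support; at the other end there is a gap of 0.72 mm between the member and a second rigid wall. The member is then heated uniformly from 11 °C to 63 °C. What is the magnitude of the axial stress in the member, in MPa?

σ ≈ 43.1 MPa (compressive)

Free thermal elongation = αΔT L = 11.3×10⁻⁶ × 52 × 1925 = 1.131 mm.
This exceeds the 0.72 mm gap, so the wall pushes back. The portion of expansion that must be recovered elastically is δ_free − gap = 1.131 − 0.72 = 0.4111 mm.
So σ = E(δ_free − g)/L = 202×10³ × 0.4111/1925 = 43.14 MPa.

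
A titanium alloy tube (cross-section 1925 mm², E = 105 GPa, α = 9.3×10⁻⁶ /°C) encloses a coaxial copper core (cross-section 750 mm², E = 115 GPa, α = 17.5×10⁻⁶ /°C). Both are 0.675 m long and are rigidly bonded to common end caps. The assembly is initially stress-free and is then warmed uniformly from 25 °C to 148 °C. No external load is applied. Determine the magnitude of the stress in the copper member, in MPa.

σ ≈ 81.3 MPa (compressive)

Both members must finish at the same length. With the larger α, the copper tends to over-expand; the plates restrain it, putting the copper in compression and the titanium alloy in tension. With no external load the two internal forces are equal and opposite, magnitude P.
Equating the net (thermal + elastic) strains gives |α₁ − α₂|·ΔT = P·[1/(A₁E₁) + 1/(A₂E₂)].
|α₁ − α₂|·ΔT = 8.2×10⁻⁶ × 123 = 0.001009.
1/(A₁E₁) + 1/(A₂E₂) = 1/(1925×105×10³) + 1/(750×115×10³) = 1.654×10⁻⁸ N⁻¹.
P = 0.001009 / 1.654×10⁻⁸ = 60970 N = 60.97 kN.
σ_{copper} = P/A₂ = 60970/750 = 81.3 MPa, compressive.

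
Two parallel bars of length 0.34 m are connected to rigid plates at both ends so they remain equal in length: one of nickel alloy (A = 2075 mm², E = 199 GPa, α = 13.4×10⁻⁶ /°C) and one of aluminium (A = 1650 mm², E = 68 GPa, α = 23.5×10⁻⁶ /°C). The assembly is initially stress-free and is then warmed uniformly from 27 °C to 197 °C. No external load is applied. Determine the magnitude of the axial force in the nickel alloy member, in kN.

Both members must finish at the same length. With the larger α, the aluminium tends to over-expand; the plates restrain it, putting the aluminium in compression and the nickel alloy in tension. With no external load the two internal forces are equal and opposite, magnitude P.
Compatibility of the two members (thermal + elastic change equal): (α₁ − α₂)ΔT = P·[1/(A₁E₁) + 1/(A₂E₂)].
|α₁ − α₂|·ΔT = 10.1×10⁻⁶ × 170 = 0.001717.
1/(A₁E₁) + 1/(A₂E₂) = 1/(2075×199×10³) + 1/(1650×68×10³) = 1.133×10⁻⁸ N⁻¹.
So P = 0.001717 / 1.133×10⁻⁸ = 151.5 kN.

P ≈ 151 kN (tensile in the nickel alloy)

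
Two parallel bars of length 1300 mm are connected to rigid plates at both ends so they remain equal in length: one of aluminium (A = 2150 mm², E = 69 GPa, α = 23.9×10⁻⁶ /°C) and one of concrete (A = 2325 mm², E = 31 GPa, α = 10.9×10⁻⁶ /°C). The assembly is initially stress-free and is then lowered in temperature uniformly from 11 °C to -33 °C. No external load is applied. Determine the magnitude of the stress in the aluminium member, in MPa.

Both members must finish at the same length. With the larger α, the aluminium tends to over-contract; the plates restrain it, putting the aluminium in tension and the concrete in compression. With no external load the two internal forces are equal and opposite, magnitude P.
Setting the final lengths equal and cancelling L: (α₁ − α₂)ΔT = P/(A₁E₁) + P/(A₂E₂).
|α₁ − α₂|·ΔT = 13×10⁻⁶ × 44 = 0.000572.
1/(A₁E₁) + 1/(A₂E₂) = 1/(2150×69×10³) + 1/(2325×31×10³) = 2.062×10⁻⁸ N⁻¹.
So P = 0.000572 / 2.062×10⁻⁸ = 27.75 kN.
σ_{aluminium} = P/A₁ = 27750/2150 = 12.91 MPa, tensile.

σ ≈ 12.9 MPa (tensile)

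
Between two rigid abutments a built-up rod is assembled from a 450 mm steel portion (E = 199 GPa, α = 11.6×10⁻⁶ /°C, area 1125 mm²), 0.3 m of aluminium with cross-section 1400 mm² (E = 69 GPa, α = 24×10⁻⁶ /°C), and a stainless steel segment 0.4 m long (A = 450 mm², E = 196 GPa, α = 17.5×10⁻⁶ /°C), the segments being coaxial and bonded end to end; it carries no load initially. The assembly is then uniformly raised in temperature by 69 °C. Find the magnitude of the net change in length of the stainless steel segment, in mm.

|ΔL| ≈ 0.147 mm

With the walls removed the bar would change length by δ_free = Σ αᵢΔT Lᵢ = 11.6×10⁻⁶×69×450 + 24×10⁻⁶×69×300 + 17.5×10⁻⁶×69×400 = 1.34 mm.
The rigid supports impose zero overall length change; the single axial force P common to all segments must satisfy P Σ Lᵢ/(AᵢEᵢ) = δ_free.
The series flexibility is Σ Lᵢ/(AᵢEᵢ) = 450/(1125×199×10³) + 300/(1400×69×10³) + 400/(450×196×10³) = 9.651×10⁻⁶ mm/N.
So P = 1.34 / 9.651×10⁻⁶ = 138.8 kN, compressive.
For the stainless steel segment, free thermal change = 17.5×10⁻⁶×69×400 = 0.483 mm and elastic change from P = 138800×400/(450×196×10³) = 0.6297 mm; these oppose, so the net change is 0.147 mm (segment shortens).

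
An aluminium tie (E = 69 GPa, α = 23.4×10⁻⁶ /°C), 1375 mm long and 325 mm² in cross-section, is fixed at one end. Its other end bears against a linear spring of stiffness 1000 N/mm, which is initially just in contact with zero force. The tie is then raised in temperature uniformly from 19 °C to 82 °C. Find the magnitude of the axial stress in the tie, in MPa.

Free thermal expansion: δ_free = αΔT L = 23.4×10⁻⁶ × 63 × 1375 = 2.027 mm.
Let P be the compressive force at the spring. The tie shortens elastically by PL/(AE) and the spring compresses by P/k; together these equal δ_free.
So P = δ_free / [L/(AE) + 1/k] = 2.027 / [ 1375/(325×69×10³) + 1/(1000) ].
P = 2.027 / 0.001061 = 1910 N.
σ = P/A = 1910/325 = 5.877 MPa.

σ ≈ 5.88 MPa (compressive)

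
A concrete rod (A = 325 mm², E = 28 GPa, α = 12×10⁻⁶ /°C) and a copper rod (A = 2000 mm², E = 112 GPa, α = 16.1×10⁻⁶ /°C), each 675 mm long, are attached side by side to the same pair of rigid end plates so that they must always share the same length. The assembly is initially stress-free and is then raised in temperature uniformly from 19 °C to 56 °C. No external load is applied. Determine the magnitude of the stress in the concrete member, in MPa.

σ ≈ 4.08 MPa (tensile)

The copper has the larger α, so on heating it would change length more than the concrete if both were free. The rigid plates force a common final length, so the copper is put into compression and the concrete into tension, with equal and opposite forces P (no external load).
Setting the final lengths equal and cancelling L: (α₁ − α₂)ΔT = P/(A₁E₁) + P/(A₂E₂).
|α₁ − α₂|·ΔT = 4.1×10⁻⁶ × 37 = 0.0001517.
1/(A₁E₁) + 1/(A₂E₂) = 1/(325×28×10³) + 1/(2000×112×10³) = 1.144×10⁻⁷ N⁻¹.
So P = 0.0001517 / 1.144×10⁻⁷ = 1.327 kN.
σ_{concrete} = P/A₁ = 1327/325 = 4.082 MPa, tensile.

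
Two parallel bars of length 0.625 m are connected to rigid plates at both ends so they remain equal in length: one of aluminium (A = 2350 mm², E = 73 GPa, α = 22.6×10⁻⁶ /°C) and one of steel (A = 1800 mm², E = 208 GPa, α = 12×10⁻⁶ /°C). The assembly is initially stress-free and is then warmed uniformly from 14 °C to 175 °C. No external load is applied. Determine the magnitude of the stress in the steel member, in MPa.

The aluminium has the larger α, so on heating it would change length more than the steel if both were free. The rigid plates force a common final length, so the aluminium is put into compression and the steel into tension, with equal and opposite forces P (no external load).
Equating the net (thermal + elastic) strains gives |α₁ − α₂|·ΔT = P·[1/(A₁E₁) + 1/(A₂E₂)].
|α₁ − α₂|·ΔT = 10.6×10⁻⁶ × 161 = 0.001707.
1/(A₁E₁) + 1/(A₂E₂) = 1/(2350×73×10³) + 1/(1800×208×10³) = 8.5×10⁻⁹ N⁻¹.
So P = 0.001707 / 8.5×10⁻⁹ = 200.8 kN.
σ_{steel} = P/A₂ = 200800/1800 = 111.5 MPa, tensile.

σ ≈ 112 MPa (tensile)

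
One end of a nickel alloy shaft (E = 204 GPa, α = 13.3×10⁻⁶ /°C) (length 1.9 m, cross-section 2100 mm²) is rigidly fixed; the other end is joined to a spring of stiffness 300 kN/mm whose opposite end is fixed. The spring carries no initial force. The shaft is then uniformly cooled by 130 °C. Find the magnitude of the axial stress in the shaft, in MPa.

The unrestrained thermal change is αΔT L = 13.3×10⁻⁶ × 130 × 1900 = 3.285 mm.
Let P be the tensile force in the spring. The shaft extends elastically by PL/(AE) and the spring stretches by P/k; together these equal δ_free.
So P = δ_free / [L/(AE) + 1/k] = 3.285 / [ 1900/(2100×204×10³) + 1/(300×10³) ].
P = 3.285 / 7.768×10⁻⁶ = 422900 N.
σ = P/A = 422900/2100 = 201.4 MPa.

σ ≈ 201 MPa (tensile)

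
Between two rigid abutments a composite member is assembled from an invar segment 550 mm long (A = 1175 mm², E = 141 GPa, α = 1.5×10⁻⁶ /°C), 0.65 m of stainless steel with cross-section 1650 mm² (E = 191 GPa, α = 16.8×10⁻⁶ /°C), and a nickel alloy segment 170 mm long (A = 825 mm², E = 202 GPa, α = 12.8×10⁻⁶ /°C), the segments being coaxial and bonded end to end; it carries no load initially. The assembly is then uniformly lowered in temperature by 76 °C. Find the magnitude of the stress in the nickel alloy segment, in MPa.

σ ≈ 200 MPa (tensile)

With the walls removed the bar would change length by δ_free = Σ αᵢΔT Lᵢ = 1.5×10⁻⁶×76×550 + 16.8×10⁻⁶×76×650 + 12.8×10⁻⁶×76×170 = 1.058 mm.
Since the ends are fixed, an axial force P builds up, equal in every segment, with P · Σ Lᵢ/(AᵢEᵢ) = δ_free.
Σ Lᵢ/(AᵢEᵢ) = 550/(1175×141×10³) + 650/(1650×191×10³) + 170/(825×202×10³) = 6.402×10⁻⁶ mm/N.
P = 1.058 / 6.402×10⁻⁶ = 165300 N = 165.3 kN, tensile.
σ_{nickel alloy} = P / A = 165300 / 825 = 200.3 MPa.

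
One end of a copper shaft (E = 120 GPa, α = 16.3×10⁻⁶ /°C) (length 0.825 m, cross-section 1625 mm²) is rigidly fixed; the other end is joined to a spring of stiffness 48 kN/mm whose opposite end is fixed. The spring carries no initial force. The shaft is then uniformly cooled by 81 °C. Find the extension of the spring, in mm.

δ ≈ 0.905 mm

If the spring were absent the shaft would shorten by αΔT L = 16.3×10⁻⁶ × 81 × 825 = 1.089 mm.
Let P be the tensile force in the spring. The shaft extends elastically by PL/(AE) and the spring stretches by P/k; together these equal δ_free.
So P = δ_free / [L/(AE) + 1/k] = 1.089 / [ 825/(1625×120×10³) + 1/(48×10³) ].
P = 1.089 / 2.506×10⁻⁵ = 43460 N.
Spring extension = P/k = 43460/(48×10³) = 0.9054 mm.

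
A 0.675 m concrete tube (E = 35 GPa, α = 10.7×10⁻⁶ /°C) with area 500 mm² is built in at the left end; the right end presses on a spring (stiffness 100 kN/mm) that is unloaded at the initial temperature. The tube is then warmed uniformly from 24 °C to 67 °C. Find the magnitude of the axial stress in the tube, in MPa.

σ ≈ 12.8 MPa (compressive)

If the spring were absent the tube would lengthen by αΔT L = 10.7×10⁻⁶ × 43 × 675 = 0.3106 mm.
Let P be the compressive force at the spring. The tube shortens elastically by PL/(AE) and the spring compresses by P/k; together these equal δ_free.
So P = δ_free / [L/(AE) + 1/k] = 0.3106 / [ 675/(500×35×10³) + 1/(100×10³) ].
P = 0.3106 / 4.857×10⁻⁵ = 6394 N.
σ = P/A = 6394/500 = 12.79 MPa.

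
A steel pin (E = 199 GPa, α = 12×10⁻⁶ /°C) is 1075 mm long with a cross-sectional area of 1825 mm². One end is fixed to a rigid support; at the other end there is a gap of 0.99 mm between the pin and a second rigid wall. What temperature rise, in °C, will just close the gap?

ΔT ≈ 76.7 °C

The gap closes when αΔT L = 0.99 mm, since the pin is still unstressed at that instant.
So ΔT = g/(αL) = 0.99/(12×10⁻⁶ × 1075) = 76.74 °C.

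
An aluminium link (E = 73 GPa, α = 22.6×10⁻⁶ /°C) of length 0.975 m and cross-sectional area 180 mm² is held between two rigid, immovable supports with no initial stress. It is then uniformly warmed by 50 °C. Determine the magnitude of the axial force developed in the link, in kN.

P ≈ 14.8 kN (compressive)

With zero net strain, σ = E·αΔT = 73 GPa × 22.6×10⁻⁶ × 50 = 82.49 MPa.
Axial force P = σA = 82.49 × 180 = 14850 N = 14.85 kN, compressive.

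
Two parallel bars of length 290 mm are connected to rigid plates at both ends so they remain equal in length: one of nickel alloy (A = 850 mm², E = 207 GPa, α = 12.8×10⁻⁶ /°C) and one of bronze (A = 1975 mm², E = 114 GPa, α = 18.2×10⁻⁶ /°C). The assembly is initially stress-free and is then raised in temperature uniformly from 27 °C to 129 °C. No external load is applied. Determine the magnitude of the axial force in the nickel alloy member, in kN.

The bronze has the larger α, so on heating it would change length more than the nickel alloy if both were free. The rigid plates force a common final length, so the bronze is put into compression and the nickel alloy into tension, with equal and opposite forces P (no external load).
Setting the final lengths equal and cancelling L: (α₁ − α₂)ΔT = P/(A₁E₁) + P/(A₂E₂).
|α₁ − α₂|·ΔT = 5.4×10⁻⁶ × 102 = 0.0005508.
1/(A₁E₁) + 1/(A₂E₂) = 1/(850×207×10³) + 1/(1975×114×10³) = 1.012×10⁻⁸ N⁻¹.
So P = 0.0005508 / 1.012×10⁻⁸ = 54.4 kN.

P ≈ 54.4 kN (tensile in the nickel alloy)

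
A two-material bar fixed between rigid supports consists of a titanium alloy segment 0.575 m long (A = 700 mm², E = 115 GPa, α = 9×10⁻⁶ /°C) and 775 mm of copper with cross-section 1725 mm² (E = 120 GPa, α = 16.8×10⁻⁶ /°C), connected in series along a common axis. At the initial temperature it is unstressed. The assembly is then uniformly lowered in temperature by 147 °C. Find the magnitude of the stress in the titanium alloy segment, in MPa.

With the walls removed the bar would change length by δ_free = Σ αᵢΔT Lᵢ = 9×10⁻⁶×147×575 + 16.8×10⁻⁶×147×775 = 2.675 mm.
The walls prevent any net length change, so an axial force P (same in every segment) develops. Compatibility: P · Σ Lᵢ/(AᵢEᵢ) = δ_free.
Σ Lᵢ/(AᵢEᵢ) = 575/(700×115×10³) + 775/(1725×120×10³) = 1.089×10⁻⁵ mm/N.
Hence P = δ_free / Σ(L/AE) = 2.675/1.089×10⁻⁵ = 245.7 kN (tensile).
σ_{titanium alloy} = P / A = 245700 / 700 = 351 MPa.

σ ≈ 351 MPa (tensile)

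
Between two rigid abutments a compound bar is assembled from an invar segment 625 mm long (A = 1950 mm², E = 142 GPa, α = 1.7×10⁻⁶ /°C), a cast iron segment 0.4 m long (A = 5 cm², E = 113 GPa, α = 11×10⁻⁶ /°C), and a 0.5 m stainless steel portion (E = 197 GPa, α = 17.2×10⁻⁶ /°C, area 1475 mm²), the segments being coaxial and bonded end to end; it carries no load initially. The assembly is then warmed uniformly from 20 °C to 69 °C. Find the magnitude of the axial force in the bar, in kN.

P ≈ 62.3 kN (compressive)

With the walls removed the bar would change length by δ_free = Σ αᵢΔT Lᵢ = 1.7×10⁻⁶×49×625 + 11×10⁻⁶×49×400 + 17.2×10⁻⁶×49×500 = 0.6891 mm.
The rigid supports impose zero overall length change; the single axial force P common to all segments must satisfy P Σ Lᵢ/(AᵢEᵢ) = δ_free.
Σ Lᵢ/(AᵢEᵢ) = 625/(1950×142×10³) + 400/(500×113×10³) + 500/(1475×197×10³) = 1.106×10⁻⁵ mm/N.
So P = 0.6891 / 1.106×10⁻⁵ = 62.32 kN, compressive.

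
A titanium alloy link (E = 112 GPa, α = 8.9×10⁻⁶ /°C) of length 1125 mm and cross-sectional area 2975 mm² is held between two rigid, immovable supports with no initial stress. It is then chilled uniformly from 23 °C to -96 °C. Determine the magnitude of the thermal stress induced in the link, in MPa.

σ ≈ 119 MPa (tensile)

The supports are rigid, so the total axial strain is zero. The restrained thermal strain is ε = αΔT = 8.9×10⁻⁶ × 119 = 1059.1×10⁻⁶.
The stress required to suppress this strain is σ = Eε = 112×10³ × 1059.1×10⁻⁶ = 118.6 MPa, tensile since the link is trying to contract.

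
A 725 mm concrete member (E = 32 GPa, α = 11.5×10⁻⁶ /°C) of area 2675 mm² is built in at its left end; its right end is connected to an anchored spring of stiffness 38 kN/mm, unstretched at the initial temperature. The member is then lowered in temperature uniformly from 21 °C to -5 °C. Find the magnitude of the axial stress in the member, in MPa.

The unrestrained thermal change is αΔT L = 11.5×10⁻⁶ × 26 × 725 = 0.2168 mm.
With a force P in the spring, the elastic change of the member is PL/(AE) and that of the spring is P/k; compatibility requires their sum to equal δ_free.
P [ L/(AE) + 1/k ] = δ_free → P [ 725/(2675×32×10³) + 1/(38×10³) ] = 0.2168.
P = 0.2168 / 3.479×10⁻⁵ = 6232 N.
σ = P/A = 6232/2675 = 2.33 MPa.

σ ≈ 2.33 MPa (tensile)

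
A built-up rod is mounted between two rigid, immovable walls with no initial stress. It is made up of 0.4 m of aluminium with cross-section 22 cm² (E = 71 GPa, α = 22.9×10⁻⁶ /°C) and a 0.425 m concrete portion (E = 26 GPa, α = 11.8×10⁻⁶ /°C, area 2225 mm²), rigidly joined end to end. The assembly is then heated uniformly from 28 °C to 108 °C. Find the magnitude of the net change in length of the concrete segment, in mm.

Free thermal expansion of the whole bar: Σ αᵢΔT Lᵢ = 22.9×10⁻⁶×80×400 + 11.8×10⁻⁶×80×425 = 1.134 mm.
The rigid supports impose zero overall length change; the single axial force P common to all segments must satisfy P Σ Lᵢ/(AᵢEᵢ) = δ_free.
The series flexibility is Σ Lᵢ/(AᵢEᵢ) = 400/(2200×71×10³) + 425/(2225×26×10³) = 9.907×10⁻⁶ mm/N.
P = 1.134 / 9.907×10⁻⁶ = 114500 N = 114.5 kN, compressive.
For the concrete segment, free thermal change = 11.8×10⁻⁶×80×425 = 0.4012 mm and elastic change from P = 114500×425/(2225×26×10³) = 0.8409 mm; these oppose, so the net change is 0.44 mm (segment shortens).

|ΔL| ≈ 0.44 mm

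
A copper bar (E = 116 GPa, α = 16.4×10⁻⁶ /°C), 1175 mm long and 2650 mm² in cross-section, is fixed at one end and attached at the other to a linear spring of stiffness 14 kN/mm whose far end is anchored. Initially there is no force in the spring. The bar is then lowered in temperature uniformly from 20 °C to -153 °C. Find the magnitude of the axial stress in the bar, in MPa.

Free thermal contraction: δ_free = αΔT L = 16.4×10⁻⁶ × 173 × 1175 = 3.334 mm.
With a force P in the spring, the elastic change of the bar is PL/(AE) and that of the spring is P/k; compatibility requires their sum to equal δ_free.
So P = δ_free / [L/(AE) + 1/k] = 3.334 / [ 1175/(2650×116×10³) + 1/(14×10³) ].
P = 3.334 / 7.525×10⁻⁵ = 44300 N.
σ = P/A = 44300/2650 = 16.72 MPa.

σ ≈ 16.7 MPa (tensile)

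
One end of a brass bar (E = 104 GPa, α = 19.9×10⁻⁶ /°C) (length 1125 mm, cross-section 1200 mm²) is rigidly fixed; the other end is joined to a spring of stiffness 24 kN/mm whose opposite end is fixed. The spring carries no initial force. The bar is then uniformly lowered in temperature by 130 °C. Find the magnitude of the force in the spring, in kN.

Free thermal contraction: δ_free = αΔT L = 19.9×10⁻⁶ × 130 × 1125 = 2.91 mm.
With a force P in the spring, the elastic change of the bar is PL/(AE) and that of the spring is P/k; compatibility requires their sum to equal δ_free.
So P = δ_free / [L/(AE) + 1/k] = 2.91 / [ 1125/(1200×104×10³) + 1/(24×10³) ].
P = 2.91 / 5.068×10⁻⁵ = 57430 N.

P ≈ 57.4 kN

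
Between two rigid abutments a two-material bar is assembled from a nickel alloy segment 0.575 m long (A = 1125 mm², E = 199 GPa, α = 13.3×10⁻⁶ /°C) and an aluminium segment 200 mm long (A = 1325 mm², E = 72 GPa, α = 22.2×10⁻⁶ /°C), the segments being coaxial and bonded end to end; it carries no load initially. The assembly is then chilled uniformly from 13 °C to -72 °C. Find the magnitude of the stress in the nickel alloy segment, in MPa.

Free thermal contraction of the whole bar: Σ αᵢΔT Lᵢ = 13.3×10⁻⁶×85×575 + 22.2×10⁻⁶×85×200 = 1.027 mm.
Since the ends are fixed, an axial force P builds up, equal in every segment, with P · Σ Lᵢ/(AᵢEᵢ) = δ_free.
Σ Lᵢ/(AᵢEᵢ) = 575/(1125×199×10³) + 200/(1325×72×10³) = 4.665×10⁻⁶ mm/N.
Hence P = δ_free / Σ(L/AE) = 1.027/4.665×10⁻⁶ = 220.3 kN (tensile).
σ_{nickel alloy} = P / A = 220300 / 1125 = 195.8 MPa.

σ ≈ 196 MPa (tensile)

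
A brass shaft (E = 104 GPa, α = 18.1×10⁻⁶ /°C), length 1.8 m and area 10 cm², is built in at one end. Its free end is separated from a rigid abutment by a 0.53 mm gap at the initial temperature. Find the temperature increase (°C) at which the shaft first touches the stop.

ΔT ≈ 16.3 °C

The gap closes when αΔT L = 0.53 mm, since the shaft is still unstressed at that instant.
So ΔT = g/(αL) = 0.53/(18.1×10⁻⁶ × 1800) = 16.27 °C.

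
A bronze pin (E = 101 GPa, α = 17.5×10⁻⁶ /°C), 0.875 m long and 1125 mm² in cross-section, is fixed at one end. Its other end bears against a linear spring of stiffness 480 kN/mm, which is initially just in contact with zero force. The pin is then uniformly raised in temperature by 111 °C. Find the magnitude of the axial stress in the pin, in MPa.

σ ≈ 154 MPa (compressive)

If the spring were absent the pin would lengthen by αΔT L = 17.5×10⁻⁶ × 111 × 875 = 1.7 mm.
Let P be the compressive force at the spring. The pin shortens elastically by PL/(AE) and the spring compresses by P/k; together these equal δ_free.
So P = δ_free / [L/(AE) + 1/k] = 1.7 / [ 875/(1125×101×10³) + 1/(480×10³) ].
P = 1.7 / 9.784×10⁻⁶ = 173700 N.
σ = P/A = 173700/1125 = 154.4 MPa.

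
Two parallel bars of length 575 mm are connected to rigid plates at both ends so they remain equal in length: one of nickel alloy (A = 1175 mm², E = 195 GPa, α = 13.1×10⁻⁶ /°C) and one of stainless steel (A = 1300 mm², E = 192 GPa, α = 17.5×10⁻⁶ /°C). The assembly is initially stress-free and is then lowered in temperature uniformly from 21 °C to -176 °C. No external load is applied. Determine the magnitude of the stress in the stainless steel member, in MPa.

The stainless steel has the larger α, so on cooling it would change length more than the nickel alloy if both were free. The rigid plates force a common final length, so the stainless steel is put into tension and the nickel alloy into compression, with equal and opposite forces P (no external load).
Equating the net (thermal + elastic) strains gives |α₁ − α₂|·ΔT = P·[1/(A₁E₁) + 1/(A₂E₂)].
|α₁ − α₂|·ΔT = 4.4×10⁻⁶ × 197 = 0.0008668.
1/(A₁E₁) + 1/(A₂E₂) = 1/(1175×195×10³) + 1/(1300×192×10³) = 8.371×10⁻⁹ N⁻¹.
P = 0.0008668 / 8.371×10⁻⁹ = 103500 N = 103.5 kN.
σ_{stainless steel} = P/A₂ = 103500/1300 = 79.65 MPa, tensile.

σ ≈ 79.7 MPa (tensile)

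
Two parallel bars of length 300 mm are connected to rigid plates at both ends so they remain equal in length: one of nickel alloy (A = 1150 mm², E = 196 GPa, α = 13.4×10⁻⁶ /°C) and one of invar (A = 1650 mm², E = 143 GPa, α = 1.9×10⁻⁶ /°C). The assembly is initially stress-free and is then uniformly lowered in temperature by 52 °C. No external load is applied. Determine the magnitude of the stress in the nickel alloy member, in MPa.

Equilibrium of a rigid end plate with no external load gives equal and opposite internal forces ±P in the two members. Since α_{nickel alloy} > α_{invar}, cooling drives the nickel alloy into tension and the invar into compression.
Setting the final lengths equal and cancelling L: (α₁ − α₂)ΔT = P/(A₁E₁) + P/(A₂E₂).
|α₁ − α₂|·ΔT = 11.5×10⁻⁶ × 52 = 0.000598.
1/(A₁E₁) + 1/(A₂E₂) = 1/(1150×196×10³) + 1/(1650×143×10³) = 8.675×10⁻⁹ N⁻¹.
P = 0.000598 / 8.675×10⁻⁹ = 68940 N = 68.94 kN.
σ_{nickel alloy} = P/A₁ = 68940/1150 = 59.94 MPa, tensile.

σ ≈ 59.9 MPa (tensile)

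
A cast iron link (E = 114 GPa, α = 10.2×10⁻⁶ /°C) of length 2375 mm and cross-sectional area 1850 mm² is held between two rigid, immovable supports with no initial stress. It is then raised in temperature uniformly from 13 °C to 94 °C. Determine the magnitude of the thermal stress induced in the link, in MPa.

The supports are rigid, so the total axial strain is zero. The restrained thermal strain is ε = αΔT = 10.2×10⁻⁶ × 81 = 826.2×10⁻⁶.
The stress required to suppress this strain is σ = Eε = 114×10³ × 826.2×10⁻⁶ = 94.19 MPa, compressive since the link is trying to expand.

σ ≈ 94.2 MPa (compressive)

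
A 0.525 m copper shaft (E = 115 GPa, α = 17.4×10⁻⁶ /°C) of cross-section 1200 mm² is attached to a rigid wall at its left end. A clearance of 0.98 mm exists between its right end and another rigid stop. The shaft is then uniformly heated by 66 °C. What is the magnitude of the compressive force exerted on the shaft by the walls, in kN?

If the wall were absent the shaft would grow by αΔT L = 17.4×10⁻⁶ × 66 × 525 = 0.6029 mm.
Since δ_free = 0.603 mm is less than the 0.98 mm gap, the shaft never touches the wall. No axial force develops.

P ≈ 0 kN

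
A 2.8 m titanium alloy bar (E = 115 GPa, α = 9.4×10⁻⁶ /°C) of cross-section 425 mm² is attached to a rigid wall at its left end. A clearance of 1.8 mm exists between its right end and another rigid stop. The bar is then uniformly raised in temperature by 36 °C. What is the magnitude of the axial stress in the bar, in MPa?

σ ≈ 0 MPa

Free thermal elongation = αΔT L = 9.4×10⁻⁶ × 36 × 2800 = 0.9475 mm.
This is smaller than the 1.8 mm clearance, so the bar expands freely without reaching the stop — the stress is zero.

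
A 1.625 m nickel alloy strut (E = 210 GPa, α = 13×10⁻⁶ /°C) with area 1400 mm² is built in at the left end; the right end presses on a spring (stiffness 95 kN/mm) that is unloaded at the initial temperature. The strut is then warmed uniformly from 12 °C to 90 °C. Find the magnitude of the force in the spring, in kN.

The unrestrained thermal change is αΔT L = 13×10⁻⁶ × 78 × 1625 = 1.648 mm.
Let P be the compressive force at the spring. The strut shortens elastically by PL/(AE) and the spring compresses by P/k; together these equal δ_free.
So P = δ_free / [L/(AE) + 1/k] = 1.648 / [ 1625/(1400×210×10³) + 1/(95×10³) ].
P = 1.648 / 1.605×10⁻⁵ = 102600 N.

P ≈ 103 kN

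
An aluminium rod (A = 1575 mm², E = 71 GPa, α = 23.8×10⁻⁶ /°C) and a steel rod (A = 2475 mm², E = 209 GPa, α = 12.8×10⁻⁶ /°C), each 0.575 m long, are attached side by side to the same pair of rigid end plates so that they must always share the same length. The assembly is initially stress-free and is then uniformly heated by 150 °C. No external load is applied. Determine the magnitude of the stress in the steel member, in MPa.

σ ≈ 61.3 MPa (tensile)

Both members must finish at the same length. With the larger α, the aluminium tends to over-expand; the plates restrain it, putting the aluminium in compression and the steel in tension. With no external load the two internal forces are equal and opposite, magnitude P.
Setting the final lengths equal and cancelling L: (α₁ − α₂)ΔT = P/(A₁E₁) + P/(A₂E₂).
|α₁ − α₂|·ΔT = 11×10⁻⁶ × 150 = 0.00165.
1/(A₁E₁) + 1/(A₂E₂) = 1/(1575×71×10³) + 1/(2475×209×10³) = 1.088×10⁻⁸ N⁻¹.
P = 0.00165 / 1.088×10⁻⁸ = 151700 N = 151.7 kN.
σ_{steel} = P/A₂ = 151700/2475 = 61.3 MPa, tensile.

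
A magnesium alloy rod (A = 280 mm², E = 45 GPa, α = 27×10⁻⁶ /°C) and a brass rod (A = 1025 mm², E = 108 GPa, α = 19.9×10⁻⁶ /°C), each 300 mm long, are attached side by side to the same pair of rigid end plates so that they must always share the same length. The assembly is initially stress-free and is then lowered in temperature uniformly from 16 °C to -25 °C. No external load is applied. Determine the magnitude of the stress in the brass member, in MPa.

σ ≈ 3.21 MPa (compressive)

Equilibrium of a rigid end plate with no external load gives equal and opposite internal forces ±P in the two members. Since α_{magnesium alloy} > α_{brass}, cooling drives the magnesium alloy into tension and the brass into compression.
Compatibility of the two members (thermal + elastic change equal): (α₁ − α₂)ΔT = P·[1/(A₁E₁) + 1/(A₂E₂)].
|α₁ − α₂|·ΔT = 7.1×10⁻⁶ × 41 = 0.0002911.
1/(A₁E₁) + 1/(A₂E₂) = 1/(280×45×10³) + 1/(1025×108×10³) = 8.84×10⁻⁸ N⁻¹.
So P = 0.0002911 / 8.84×10⁻⁸ = 3.293 kN.
σ_{brass} = P/A₂ = 3293/1025 = 3.213 MPa, compressive.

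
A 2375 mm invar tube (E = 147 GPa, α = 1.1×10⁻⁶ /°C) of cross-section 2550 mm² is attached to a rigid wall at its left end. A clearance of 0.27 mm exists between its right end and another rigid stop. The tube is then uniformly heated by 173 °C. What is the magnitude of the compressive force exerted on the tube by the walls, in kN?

Free thermal elongation = αΔT L = 1.1×10⁻⁶ × 173 × 2375 = 0.452 mm.
After closing the 0.27 mm clearance, 0.452 − 0.27 = 0.182 mm of expansion remains to be suppressed by the wall.
So σ = E(δ_free − g)/L = 147×10³ × 0.182/2375 = 11.26 MPa.
Force on the wall = σA = 11.26 × 2550 mm² = 28.72 kN.

P ≈ 28.7 kN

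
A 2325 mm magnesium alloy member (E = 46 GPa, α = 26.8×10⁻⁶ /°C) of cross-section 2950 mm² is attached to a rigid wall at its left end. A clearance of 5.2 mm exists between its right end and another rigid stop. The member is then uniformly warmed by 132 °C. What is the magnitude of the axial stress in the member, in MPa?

Free thermal elongation = αΔT L = 26.8×10⁻⁶ × 132 × 2325 = 8.225 mm.
This exceeds the 5.2 mm gap, so the wall pushes back. The portion of expansion that must be recovered elastically is δ_free − gap = 8.225 − 5.2 = 3.025 mm.
That suppressed elongation corresponds to σ = E·Δ/L = 46×10³ × 3.025/2325 = 59.85 MPa.

σ ≈ 59.8 MPa (compressive)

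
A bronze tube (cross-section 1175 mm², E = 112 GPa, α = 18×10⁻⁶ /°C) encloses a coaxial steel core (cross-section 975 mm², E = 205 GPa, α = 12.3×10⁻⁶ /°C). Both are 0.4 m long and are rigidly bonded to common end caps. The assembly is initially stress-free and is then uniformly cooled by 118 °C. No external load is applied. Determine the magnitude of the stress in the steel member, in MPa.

σ ≈ 54.7 MPa (compressive)

Both members must finish at the same length. With the larger α, the bronze tends to over-contract; the plates restrain it, putting the bronze in tension and the steel in compression. With no external load the two internal forces are equal and opposite, magnitude P.
Compatibility of the two members (thermal + elastic change equal): (α₁ − α₂)ΔT = P·[1/(A₁E₁) + 1/(A₂E₂)].
|α₁ − α₂|·ΔT = 5.7×10⁻⁶ × 118 = 0.0006726.
1/(A₁E₁) + 1/(A₂E₂) = 1/(1175×112×10³) + 1/(975×205×10³) = 1.26×10⁻⁸ N⁻¹.
So P = 0.0006726 / 1.26×10⁻⁸ = 53.37 kN.
σ_{steel} = P/A₂ = 53370/975 = 54.74 MPa, compressive.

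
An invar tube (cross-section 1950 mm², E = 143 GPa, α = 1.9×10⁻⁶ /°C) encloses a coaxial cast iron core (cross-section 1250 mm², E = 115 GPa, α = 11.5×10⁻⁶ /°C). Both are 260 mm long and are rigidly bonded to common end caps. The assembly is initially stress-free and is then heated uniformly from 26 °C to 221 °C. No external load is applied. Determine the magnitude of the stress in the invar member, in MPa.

σ ≈ 91.1 MPa (tensile)

The cast iron has the larger α, so on heating it would change length more than the invar if both were free. The rigid plates force a common final length, so the cast iron is put into compression and the invar into tension, with equal and opposite forces P (no external load).
Equating the net (thermal + elastic) strains gives |α₁ − α₂|·ΔT = P·[1/(A₁E₁) + 1/(A₂E₂)].
|α₁ − α₂|·ΔT = 9.6×10⁻⁶ × 195 = 0.001872.
1/(A₁E₁) + 1/(A₂E₂) = 1/(1950×143×10³) + 1/(1250×115×10³) = 1.054×10⁻⁸ N⁻¹.
So P = 0.001872 / 1.054×10⁻⁸ = 177.6 kN.
σ_{invar} = P/A₁ = 177600/1950 = 91.06 MPa, tensile.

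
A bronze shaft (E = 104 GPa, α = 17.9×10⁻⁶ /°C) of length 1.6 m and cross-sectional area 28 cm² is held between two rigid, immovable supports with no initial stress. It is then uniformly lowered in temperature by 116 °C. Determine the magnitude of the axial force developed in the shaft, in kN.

With zero net strain, σ = E·αΔT = 104 GPa × 17.9×10⁻⁶ × 116 = 215.9 MPa.
Then P = σA = 215.9 × 2800 mm² = 604.6 kN, tensile.

P ≈ 605 kN (tensile)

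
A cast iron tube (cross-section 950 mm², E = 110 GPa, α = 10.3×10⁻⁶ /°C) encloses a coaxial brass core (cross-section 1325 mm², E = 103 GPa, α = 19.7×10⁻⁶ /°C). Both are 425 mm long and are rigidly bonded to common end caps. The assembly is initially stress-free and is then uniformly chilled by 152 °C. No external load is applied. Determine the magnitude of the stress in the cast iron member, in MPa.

σ ≈ 89 MPa (compressive)

Equilibrium of a rigid end plate with no external load gives equal and opposite internal forces ±P in the two members. Since α_{brass} > α_{cast iron}, cooling drives the brass into tension and the cast iron into compression.
Compatibility of the two members (thermal + elastic change equal): (α₁ − α₂)ΔT = P·[1/(A₁E₁) + 1/(A₂E₂)].
|α₁ − α₂|·ΔT = 9.4×10⁻⁶ × 152 = 0.001429.
1/(A₁E₁) + 1/(A₂E₂) = 1/(950×110×10³) + 1/(1325×103×10³) = 1.69×10⁻⁸ N⁻¹.
P = 0.001429 / 1.69×10⁻⁸ = 84560 N = 84.56 kN.
σ_{cast iron} = P/A₁ = 84560/950 = 89.01 MPa, compressive.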